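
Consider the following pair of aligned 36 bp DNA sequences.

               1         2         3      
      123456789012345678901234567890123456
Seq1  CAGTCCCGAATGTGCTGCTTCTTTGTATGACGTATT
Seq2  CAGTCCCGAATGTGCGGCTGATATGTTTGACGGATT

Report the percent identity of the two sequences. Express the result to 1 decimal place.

83.3%

Mismatches occur at site 16 (T→G), site 20 (T→G), site 21 (C→A), site 23 (T→A), site 27 (A→T), site 33 (T→G).
30 of the 36 sites match, so the percent identity is 30/36 × 100 = 83.3%.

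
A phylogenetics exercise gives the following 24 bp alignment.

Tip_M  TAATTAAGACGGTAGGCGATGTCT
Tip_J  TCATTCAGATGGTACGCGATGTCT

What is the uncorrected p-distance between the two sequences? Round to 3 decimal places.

0.167

Differing sites — 2:A/C; 6:A/C; 10:C/T; 15:G/C.
There are 4 differences over 24 sites, so p = 4/24 = 0.167.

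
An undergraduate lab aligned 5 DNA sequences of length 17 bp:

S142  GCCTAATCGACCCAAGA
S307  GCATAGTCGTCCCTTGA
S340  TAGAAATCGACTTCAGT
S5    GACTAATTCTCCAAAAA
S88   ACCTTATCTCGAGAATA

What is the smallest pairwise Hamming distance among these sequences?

5

Pairwise Hamming distances:
  S142 vs S307: 5
  S142 vs S340: 8
  S142 vs S5: 6
  S142 vs S88: 8
  S307 vs S340: 11
  S307 vs S5: 9
  S307 vs S88: 12
  S340 vs S5: 11
  S340 vs S88: 13
  S5 vs S88: 10
The smallest is 5, between S142 and S307.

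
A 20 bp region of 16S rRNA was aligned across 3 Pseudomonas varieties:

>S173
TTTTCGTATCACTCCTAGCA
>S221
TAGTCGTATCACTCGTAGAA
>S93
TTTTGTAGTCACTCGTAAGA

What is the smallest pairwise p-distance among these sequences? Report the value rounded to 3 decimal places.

0.200

Pairwise Hamming distances:
  S173 vs S221: 4
  S173 vs S93: 7
  S221 vs S93: 8
The smallest is 4 mismatches, between S173 and S221; p = 4/20 = 0.200.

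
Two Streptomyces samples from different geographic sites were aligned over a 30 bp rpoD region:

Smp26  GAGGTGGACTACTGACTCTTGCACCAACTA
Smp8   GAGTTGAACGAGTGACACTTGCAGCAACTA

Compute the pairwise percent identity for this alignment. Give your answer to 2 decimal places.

80.00%

Differing sites — 4:G/T; 7:G/A; 10:T/G; 12:C/G; 17:T/A; 24:C/G.
24 of the 30 sites match, so the percent identity is 24/30 × 100 = 80.00%.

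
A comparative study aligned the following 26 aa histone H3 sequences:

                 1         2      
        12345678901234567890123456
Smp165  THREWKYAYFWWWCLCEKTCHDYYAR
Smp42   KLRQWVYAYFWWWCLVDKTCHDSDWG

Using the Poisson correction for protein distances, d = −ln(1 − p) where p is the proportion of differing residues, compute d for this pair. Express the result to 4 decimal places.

0.4855

The sequences differ at positions 1 (T/K), 2 (H/L), 4 (E/Q), 6 (K/V), 16 (C/V), 17 (E/D), 23 (Y/S), 24 (Y/D), 25 (A/W), 26 (R/G).
p = 10/26 = 0.384615.
d = −ln(1 − 0.384615) = −ln(0.615385) = 0.4855.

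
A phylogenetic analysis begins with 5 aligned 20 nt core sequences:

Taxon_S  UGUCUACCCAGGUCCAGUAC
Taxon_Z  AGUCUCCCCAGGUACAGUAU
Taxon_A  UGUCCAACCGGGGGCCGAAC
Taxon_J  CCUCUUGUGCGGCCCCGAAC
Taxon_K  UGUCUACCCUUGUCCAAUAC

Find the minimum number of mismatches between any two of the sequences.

3

Pairwise Hamming distances:
  Taxon_S vs Taxon_Z: 4
  Taxon_S vs Taxon_A: 7
  Taxon_S vs Taxon_J: 10
  Taxon_S vs Taxon_K: 3
  Taxon_Z vs Taxon_A: 10
  Taxon_Z vs Taxon_J: 12
  Taxon_Z vs Taxon_K: 7
  Taxon_A vs Taxon_J: 10
  Taxon_A vs Taxon_K: 9
  Taxon_J vs Taxon_K: 12
The smallest is 3, between Taxon_S and Taxon_K.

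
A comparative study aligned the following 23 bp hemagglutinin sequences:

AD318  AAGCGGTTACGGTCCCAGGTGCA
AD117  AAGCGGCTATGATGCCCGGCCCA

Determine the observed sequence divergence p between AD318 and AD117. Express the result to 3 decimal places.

0.304

Mismatches occur at site 7 (T→C), site 10 (C→T), site 12 (G→A), site 14 (C→G), site 17 (A→C), site 20 (T→C), site 21 (G→C).
There are 7 differences over 23 sites, so p = 7/23 = 0.304.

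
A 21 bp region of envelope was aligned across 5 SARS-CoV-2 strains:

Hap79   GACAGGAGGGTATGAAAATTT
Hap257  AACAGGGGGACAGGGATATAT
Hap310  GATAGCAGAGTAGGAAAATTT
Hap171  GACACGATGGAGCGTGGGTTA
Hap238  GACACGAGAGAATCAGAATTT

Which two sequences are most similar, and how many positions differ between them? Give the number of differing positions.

Pairwise Hamming distances:
  Hap79 vs Hap257: 8
  Hap79 vs Hap310: 4
  Hap79 vs Hap171: 10
  Hap79 vs Hap238: 5
  Hap257 vs Hap310: 10
  Hap257 vs Hap171: 14
  Hap257 vs Hap238: 12
  Hap310 vs Hap171: 13
  Hap310 vs Hap238: 7
  Hap171 vs Hap238: 9
The smallest is 4, between Hap79 and Hap310.

4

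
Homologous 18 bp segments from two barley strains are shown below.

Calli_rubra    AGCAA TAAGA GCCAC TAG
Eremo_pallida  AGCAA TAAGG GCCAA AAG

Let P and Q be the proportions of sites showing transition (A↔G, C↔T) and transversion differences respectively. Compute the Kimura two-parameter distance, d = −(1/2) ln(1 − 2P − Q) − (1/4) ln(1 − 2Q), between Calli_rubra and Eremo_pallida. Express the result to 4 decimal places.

0.1885

Differing sites — 10:A/G (Ti); 15:C/A (Tv); 16:T/A (Tv).
Of the 3 differences, 1 transition and 2 transversions over 18 sites: P = 1/18 = 0.055556, Q = 2/18 = 0.111111.
d = −0.5·ln(0.777777) − 0.25·ln(0.777778) = −0.5·(-0.251315) − 0.25·(-0.251314) = 0.1885.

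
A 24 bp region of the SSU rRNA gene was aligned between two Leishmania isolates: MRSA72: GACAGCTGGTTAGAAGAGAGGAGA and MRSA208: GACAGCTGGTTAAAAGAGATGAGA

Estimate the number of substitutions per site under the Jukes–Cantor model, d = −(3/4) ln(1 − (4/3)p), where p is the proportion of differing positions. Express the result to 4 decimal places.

Mismatches occur at site 13 (G→A), site 20 (G→T).
p = 2/24 = 0.083333.
d = −0.75 · ln(1 − (4/3)·0.083333) = −0.75 · ln(0.888889) = −0.75 · (-0.117783) = 0.0883.

0.0883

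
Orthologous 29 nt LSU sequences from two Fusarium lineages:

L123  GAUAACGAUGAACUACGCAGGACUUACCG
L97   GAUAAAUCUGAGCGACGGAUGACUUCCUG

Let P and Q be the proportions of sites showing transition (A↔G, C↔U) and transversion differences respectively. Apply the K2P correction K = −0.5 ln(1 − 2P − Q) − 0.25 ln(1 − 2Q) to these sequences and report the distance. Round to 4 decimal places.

0.4033

The sequences differ at positions 6 (C/A, transversion), 7 (G/U, transversion), 8 (A/C, transversion), 12 (A/G, transition), 14 (U/G, transversion), 18 (C/G, transversion), 20 (G/U, transversion), 26 (A/C, transversion), 28 (C/U, transition).
Of the 9 differences, 2 transitions and 7 transversions over 29 sites: P = 2/29 = 0.068966, Q = 7/29 = 0.241379.
d = −0.5·ln(0.620689) − 0.25·ln(0.517242) = −0.5·(-0.476925) − 0.25·(-0.659244) = 0.4033.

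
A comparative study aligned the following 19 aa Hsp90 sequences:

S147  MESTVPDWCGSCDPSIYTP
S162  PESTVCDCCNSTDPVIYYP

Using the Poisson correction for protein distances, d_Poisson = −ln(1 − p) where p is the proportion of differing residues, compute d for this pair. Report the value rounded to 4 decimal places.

Differing sites — 1:M/P; 6:P/C; 8:W/C; 10:G/N; 12:C/T; 15:S/V; 18:T/Y.
p = 7/19 = 0.368421.
d = −ln(1 − 0.368421) = −ln(0.631579) = 0.4595.

0.4595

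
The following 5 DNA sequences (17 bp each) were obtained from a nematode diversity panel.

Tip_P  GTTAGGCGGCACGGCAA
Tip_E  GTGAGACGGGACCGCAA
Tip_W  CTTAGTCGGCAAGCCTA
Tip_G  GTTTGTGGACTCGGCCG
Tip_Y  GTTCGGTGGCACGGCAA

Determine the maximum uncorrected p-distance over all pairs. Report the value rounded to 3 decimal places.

Pairwise Hamming distances:
  Tip_P vs Tip_E: 4
  Tip_P vs Tip_W: 5
  Tip_P vs Tip_G: 7
  Tip_P vs Tip_Y: 2
  Tip_E vs Tip_W: 8
  Tip_E vs Tip_G: 10
  Tip_E vs Tip_Y: 6
  Tip_W vs Tip_G: 9
  Tip_W vs Tip_Y: 7
  Tip_G vs Tip_Y: 7
The largest is 10 mismatches, between Tip_E and Tip_G; p = 10/17 = 0.588.

0.588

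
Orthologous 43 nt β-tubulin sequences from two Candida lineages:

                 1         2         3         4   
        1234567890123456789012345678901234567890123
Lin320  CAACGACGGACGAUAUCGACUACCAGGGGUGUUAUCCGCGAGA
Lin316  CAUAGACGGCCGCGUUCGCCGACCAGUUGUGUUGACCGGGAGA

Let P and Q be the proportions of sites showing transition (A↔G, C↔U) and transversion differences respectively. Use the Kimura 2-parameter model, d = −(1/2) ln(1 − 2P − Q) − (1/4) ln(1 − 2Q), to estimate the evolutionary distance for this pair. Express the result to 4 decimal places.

Mismatches occur at site 3 (A↔U, transversion), site 4 (C↔A, transversion), site 10 (A↔C, transversion), site 13 (A↔C, transversion), site 14 (U↔G, transversion), site 15 (A↔U, transversion), site 19 (A↔C, transversion), site 21 (U↔G, transversion), site 27 (G↔U, transversion), site 28 (G↔U, transversion), site 34 (A↔G, transition), site 35 (U↔A, transversion), site 39 (C↔G, transversion).
Of the 13 differences, 1 transition and 12 transversions over 43 sites: P = 1/43 = 0.023256, Q = 12/43 = 0.279070.
d = −0.5·ln(0.674418) − 0.25·ln(0.441860) = −0.5·(-0.393905) − 0.25·(-0.816762) = 0.4011.

0.4011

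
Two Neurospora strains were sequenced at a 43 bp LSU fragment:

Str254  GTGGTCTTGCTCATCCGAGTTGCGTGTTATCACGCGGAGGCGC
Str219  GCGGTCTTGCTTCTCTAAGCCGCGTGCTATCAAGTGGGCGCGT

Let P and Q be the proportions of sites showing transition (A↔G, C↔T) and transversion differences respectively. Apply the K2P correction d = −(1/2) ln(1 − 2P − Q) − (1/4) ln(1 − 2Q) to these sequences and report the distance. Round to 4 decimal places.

The sequences differ at positions 2 (T/C, transition), 12 (C/T, transition), 13 (A/C, transversion), 16 (C/T, transition), 17 (G/A, transition), 20 (T/C, transition), 21 (T/C, transition), 27 (T/C, transition), 33 (C/A, transversion), 35 (C/T, transition), 38 (A/G, transition), 39 (G/C, transversion), 43 (C/T, transition).
Of the 13 differences, 10 transitions and 3 transversions over 43 sites: P = 10/43 = 0.232558, Q = 3/43 = 0.069767.
d = −0.5·ln(0.465117) − 0.25·ln(0.860466) = −0.5·(-0.765466) − 0.25·(-0.150281) = 0.4203.

0.4203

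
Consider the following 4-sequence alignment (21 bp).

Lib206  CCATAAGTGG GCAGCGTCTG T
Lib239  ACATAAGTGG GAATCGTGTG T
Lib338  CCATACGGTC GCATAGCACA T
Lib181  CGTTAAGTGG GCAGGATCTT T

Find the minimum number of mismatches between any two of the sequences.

4

Pairwise Hamming distances:
  Lib206 vs Lib239: 4
  Lib206 vs Lib338: 10
  Lib206 vs Lib181: 5
  Lib239 vs Lib338: 11
  Lib239 vs Lib181: 9
  Lib338 vs Lib181: 13
The smallest is 4, between Lib206 and Lib239.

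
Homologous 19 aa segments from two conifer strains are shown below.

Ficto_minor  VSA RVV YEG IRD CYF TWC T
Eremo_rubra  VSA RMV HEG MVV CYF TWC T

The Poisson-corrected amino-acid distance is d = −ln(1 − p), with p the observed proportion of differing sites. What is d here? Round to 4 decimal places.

0.3054

The sequences differ at positions 5 (V/M), 7 (Y/H), 10 (I/M), 11 (R/V), 12 (D/V).
p = 5/19 = 0.263158.
d = −ln(1 − 0.263158) = −ln(0.736842) = 0.3054.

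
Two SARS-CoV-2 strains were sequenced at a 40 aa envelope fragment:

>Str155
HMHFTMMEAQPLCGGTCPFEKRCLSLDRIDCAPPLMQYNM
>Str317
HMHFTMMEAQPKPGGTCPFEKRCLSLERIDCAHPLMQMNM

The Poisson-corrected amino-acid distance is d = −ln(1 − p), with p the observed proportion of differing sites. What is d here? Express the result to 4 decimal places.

0.1335

Differing sites — 12:L/K; 13:C/P; 27:D/E; 33:P/H; 38:Y/M.
p = 5/40 = 0.125000.
d = −ln(1 − 0.125000) = −ln(0.875000) = 0.1335.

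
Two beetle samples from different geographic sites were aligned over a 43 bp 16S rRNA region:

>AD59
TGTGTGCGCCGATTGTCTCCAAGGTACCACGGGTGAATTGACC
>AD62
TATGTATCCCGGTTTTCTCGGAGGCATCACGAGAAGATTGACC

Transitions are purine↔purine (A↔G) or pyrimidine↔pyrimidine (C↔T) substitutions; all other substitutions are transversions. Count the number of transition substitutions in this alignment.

10

Differing sites — 2:G/A (Ti); 6:G/A (Ti); 7:C/T (Ti); 8:G/C (Tv); 12:A/G (Ti); 15:G/T (Tv); 20:C/G (Tv); 21:A/G (Ti); 25:T/C (Ti); 27:C/T (Ti); 32:G/A (Ti); 34:T/A (Tv); 35:G/A (Ti); 36:A/G (Ti).
Of the 14 differences, 10 transitions and 4 transversions, so the answer is 10.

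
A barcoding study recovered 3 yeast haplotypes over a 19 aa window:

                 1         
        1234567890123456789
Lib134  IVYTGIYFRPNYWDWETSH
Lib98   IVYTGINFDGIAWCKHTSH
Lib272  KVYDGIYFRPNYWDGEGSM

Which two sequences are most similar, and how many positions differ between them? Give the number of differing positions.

Pairwise Hamming distances:
  Lib134 vs Lib98: 8
  Lib134 vs Lib272: 5
  Lib98 vs Lib272: 12
The smallest is 5, between Lib134 and Lib272.

5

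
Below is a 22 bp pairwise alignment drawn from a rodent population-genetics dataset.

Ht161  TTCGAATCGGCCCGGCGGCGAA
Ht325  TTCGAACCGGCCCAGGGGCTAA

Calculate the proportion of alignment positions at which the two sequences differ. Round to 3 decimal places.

0.182

The sequences differ at positions 7 (T/C), 14 (G/A), 16 (C/G), 20 (G/T).
There are 4 differences over 22 sites, so p = 4/22 = 0.182.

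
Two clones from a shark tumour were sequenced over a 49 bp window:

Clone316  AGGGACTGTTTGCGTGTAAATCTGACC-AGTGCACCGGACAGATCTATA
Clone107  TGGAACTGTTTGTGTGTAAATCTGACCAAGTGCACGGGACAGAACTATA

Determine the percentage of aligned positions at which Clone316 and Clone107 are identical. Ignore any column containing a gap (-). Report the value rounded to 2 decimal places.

89.58%

Excluding the 1 gap column leaves 48 comparable sites.
The sequences differ at positions 1 (A/T), 4 (G/A), 13 (C/T), 36 (C/G), 44 (T/A).
43 of the 48 comparable sites match, so the percent identity is 43/48 × 100 = 89.58%.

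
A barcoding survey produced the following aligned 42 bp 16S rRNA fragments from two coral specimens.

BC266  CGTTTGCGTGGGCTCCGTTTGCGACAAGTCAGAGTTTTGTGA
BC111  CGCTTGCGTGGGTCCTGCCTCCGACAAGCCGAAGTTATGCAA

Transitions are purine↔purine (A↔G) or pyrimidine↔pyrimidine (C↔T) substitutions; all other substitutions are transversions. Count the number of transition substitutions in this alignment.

Mismatches occur at site 3 (T/C, transition), site 13 (C/T, transition), site 14 (T/C, transition), site 16 (C/T, transition), site 18 (T/C, transition), site 19 (T/C, transition), site 21 (G/C, transversion), site 29 (T/C, transition), site 31 (A/G, transition), site 32 (G/A, transition), site 37 (T/A, transversion), site 40 (T/C, transition), site 41 (G/A, transition).
Of the 13 differences, 11 transitions and 2 transversions, so the answer is 11.

11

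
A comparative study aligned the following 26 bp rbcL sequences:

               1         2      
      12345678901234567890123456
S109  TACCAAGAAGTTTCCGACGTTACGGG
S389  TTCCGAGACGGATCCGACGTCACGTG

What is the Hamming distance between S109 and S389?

The sequences differ at positions 2 (A/T), 5 (A/G), 9 (A/C), 11 (T/G), 12 (T/A), 21 (T/C), 25 (G/T).
That gives 7 mismatches out of 26 aligned sites, so the Hamming distance is 7.

7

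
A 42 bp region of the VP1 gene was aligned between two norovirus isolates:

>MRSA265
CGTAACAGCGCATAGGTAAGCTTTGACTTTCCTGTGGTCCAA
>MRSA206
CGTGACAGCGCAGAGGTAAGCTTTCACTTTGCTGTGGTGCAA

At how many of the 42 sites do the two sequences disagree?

The sequences differ at positions 4 (A/G), 13 (T/G), 25 (G/C), 31 (C/G), 39 (C/G).
That gives 5 mismatches out of 42 aligned sites, so the Hamming distance is 5.

5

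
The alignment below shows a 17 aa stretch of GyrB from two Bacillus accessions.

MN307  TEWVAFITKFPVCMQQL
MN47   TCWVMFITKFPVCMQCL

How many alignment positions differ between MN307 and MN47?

3

The sequences differ at positions 2 (E/C), 5 (A/M), 16 (Q/C).
That gives 3 mismatches out of 17 aligned sites, so the Hamming distance is 3.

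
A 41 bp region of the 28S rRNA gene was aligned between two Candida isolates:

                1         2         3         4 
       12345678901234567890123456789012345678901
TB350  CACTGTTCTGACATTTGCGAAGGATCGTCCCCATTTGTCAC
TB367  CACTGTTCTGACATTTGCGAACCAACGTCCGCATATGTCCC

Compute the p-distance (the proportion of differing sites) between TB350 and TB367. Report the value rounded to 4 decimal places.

0.1463

Differing sites — 22:G/C; 23:G/C; 25:T/A; 31:C/G; 35:T/A; 40:A/C.
There are 6 differences over 41 sites, so p = 6/41 = 0.1463.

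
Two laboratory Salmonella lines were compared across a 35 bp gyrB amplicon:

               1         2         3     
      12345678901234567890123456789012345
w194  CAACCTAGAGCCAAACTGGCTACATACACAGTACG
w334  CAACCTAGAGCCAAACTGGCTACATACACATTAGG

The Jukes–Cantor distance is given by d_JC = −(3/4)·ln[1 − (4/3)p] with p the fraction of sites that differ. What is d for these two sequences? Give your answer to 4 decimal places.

0.0594

The sequences differ at positions 31 (G/T), 34 (C/G).
p = 2/35 = 0.057143.
d = −0.75 · ln(1 − (4/3)·0.057143) = −0.75 · ln(0.923809) = −0.75 · (-0.079250) = 0.0594.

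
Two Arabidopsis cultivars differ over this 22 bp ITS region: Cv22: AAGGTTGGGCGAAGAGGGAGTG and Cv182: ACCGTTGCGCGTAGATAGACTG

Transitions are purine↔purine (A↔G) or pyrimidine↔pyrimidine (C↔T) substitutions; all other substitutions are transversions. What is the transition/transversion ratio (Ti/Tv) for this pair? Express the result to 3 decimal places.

0.167

The sequences differ at positions 2 (A/C, transversion), 3 (G/C, transversion), 8 (G/C, transversion), 12 (A/T, transversion), 16 (G/T, transversion), 17 (G/A, transition), 20 (G/C, transversion).
Of the 7 differences, 1 transition and 6 transversions, so Ti/Tv = 1/6 = 0.167.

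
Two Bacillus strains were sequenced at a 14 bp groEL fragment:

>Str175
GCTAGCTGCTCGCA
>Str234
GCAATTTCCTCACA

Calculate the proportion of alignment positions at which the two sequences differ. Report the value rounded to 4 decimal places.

0.3571

Differing sites — 3:T/A; 5:G/T; 6:C/T; 8:G/C; 12:G/A.
There are 5 differences over 14 sites, so p = 5/14 = 0.3571.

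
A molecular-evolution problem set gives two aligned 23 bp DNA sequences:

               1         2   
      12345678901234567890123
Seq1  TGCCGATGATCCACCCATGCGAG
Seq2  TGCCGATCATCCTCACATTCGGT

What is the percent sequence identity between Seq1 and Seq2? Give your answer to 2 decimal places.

The sequences differ at positions 8 (G/C), 13 (A/T), 15 (C/A), 19 (G/T), 22 (A/G), 23 (G/T).
17 of the 23 sites match, so the percent identity is 17/23 × 100 = 73.91%.

73.91%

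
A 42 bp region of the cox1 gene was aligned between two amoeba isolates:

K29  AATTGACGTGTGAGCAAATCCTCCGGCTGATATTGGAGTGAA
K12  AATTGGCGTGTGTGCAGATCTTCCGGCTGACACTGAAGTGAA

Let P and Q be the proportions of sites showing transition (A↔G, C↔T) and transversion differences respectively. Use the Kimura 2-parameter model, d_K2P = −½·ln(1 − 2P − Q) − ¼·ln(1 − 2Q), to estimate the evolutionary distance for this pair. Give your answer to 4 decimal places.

0.1974

The sequences differ at positions 6 (A/G, transition), 13 (A/T, transversion), 17 (A/G, transition), 21 (C/T, transition), 31 (T/C, transition), 33 (T/C, transition), 36 (G/A, transition).
Of the 7 differences, 6 transitions and 1 transversion over 42 sites: P = 6/42 = 0.142857, Q = 1/42 = 0.023810.
d = −0.5·ln(0.690476) − 0.25·ln(0.952380) = −0.5·(-0.370374) − 0.25·(-0.048791) = 0.1974.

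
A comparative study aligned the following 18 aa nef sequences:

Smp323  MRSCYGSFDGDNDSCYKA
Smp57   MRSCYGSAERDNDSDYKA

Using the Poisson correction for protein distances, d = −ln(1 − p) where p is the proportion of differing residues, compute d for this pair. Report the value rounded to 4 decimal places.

0.2513

Mismatches occur at site 8 (F↔A), site 9 (D↔E), site 10 (G↔R), site 15 (C↔D).
p = 4/18 = 0.222222.
d = −ln(1 − 0.222222) = −ln(0.777778) = 0.2513.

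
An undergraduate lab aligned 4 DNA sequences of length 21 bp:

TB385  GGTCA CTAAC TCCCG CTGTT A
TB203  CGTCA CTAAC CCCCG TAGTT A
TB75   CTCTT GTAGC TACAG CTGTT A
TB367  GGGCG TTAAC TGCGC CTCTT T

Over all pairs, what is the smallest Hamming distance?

Pairwise Hamming distances:
  TB385 vs TB203: 4
  TB385 vs TB75: 9
  TB385 vs TB367: 8
  TB203 vs TB75: 11
  TB203 vs TB367: 12
  TB75 vs TB367: 12
The smallest is 4, between TB385 and TB203.

4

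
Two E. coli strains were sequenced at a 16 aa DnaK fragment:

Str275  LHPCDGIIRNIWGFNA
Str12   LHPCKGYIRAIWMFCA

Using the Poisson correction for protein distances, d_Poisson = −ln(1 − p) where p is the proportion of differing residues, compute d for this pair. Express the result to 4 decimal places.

0.3747

Differing sites — 5:D/K; 7:I/Y; 10:N/A; 13:G/M; 15:N/C.
p = 5/16 = 0.312500.
d = −ln(1 − 0.312500) = −ln(0.687500) = 0.3747.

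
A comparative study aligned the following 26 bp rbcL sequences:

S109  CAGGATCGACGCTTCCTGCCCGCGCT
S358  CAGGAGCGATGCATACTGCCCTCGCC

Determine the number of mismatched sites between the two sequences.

6

Mismatches occur at site 6 (T→G), site 10 (C→T), site 13 (T→A), site 15 (C→A), site 22 (G→T), site 26 (T→C).
That gives 6 mismatches out of 26 aligned sites, so the Hamming distance is 6.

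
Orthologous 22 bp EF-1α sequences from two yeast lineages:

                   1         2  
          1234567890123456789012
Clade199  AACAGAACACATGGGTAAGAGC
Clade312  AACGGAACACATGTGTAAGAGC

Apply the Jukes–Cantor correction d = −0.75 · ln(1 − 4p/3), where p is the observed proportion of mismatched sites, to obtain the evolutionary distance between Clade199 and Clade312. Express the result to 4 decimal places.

Mismatches occur at site 4 (A↔G), site 14 (G↔T).
p = 2/22 = 0.090909.
d = −0.75 · ln(1 − (4/3)·0.090909) = −0.75 · ln(0.878788) = −0.75 · (-0.129212) = 0.0969.

0.0969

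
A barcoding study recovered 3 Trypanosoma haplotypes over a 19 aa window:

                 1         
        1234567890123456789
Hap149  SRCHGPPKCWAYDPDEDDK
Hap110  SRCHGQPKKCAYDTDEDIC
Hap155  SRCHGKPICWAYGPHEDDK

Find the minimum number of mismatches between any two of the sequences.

4

Pairwise Hamming distances:
  Hap149 vs Hap110: 6
  Hap149 vs Hap155: 4
  Hap110 vs Hap155: 9
The smallest is 4, between Hap149 and Hap155.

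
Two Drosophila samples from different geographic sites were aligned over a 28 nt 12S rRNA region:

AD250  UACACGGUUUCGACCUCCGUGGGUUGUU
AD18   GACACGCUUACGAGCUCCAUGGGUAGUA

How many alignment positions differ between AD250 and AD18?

Differing sites — 1:U/G; 7:G/C; 10:U/A; 14:C/G; 19:G/A; 25:U/A; 28:U/A.
That gives 7 mismatches out of 28 aligned sites, so the Hamming distance is 7.

7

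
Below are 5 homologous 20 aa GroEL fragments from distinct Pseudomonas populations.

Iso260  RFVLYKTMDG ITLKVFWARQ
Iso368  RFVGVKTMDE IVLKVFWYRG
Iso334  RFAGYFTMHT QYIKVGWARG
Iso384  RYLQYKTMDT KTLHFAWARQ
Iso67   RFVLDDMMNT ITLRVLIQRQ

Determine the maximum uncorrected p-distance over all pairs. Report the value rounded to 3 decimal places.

0.700

Pairwise Hamming distances:
  Iso260 vs Iso368: 6
  Iso260 vs Iso334: 10
  Iso260 vs Iso384: 8
  Iso260 vs Iso67: 9
  Iso368 vs Iso334: 10
  Iso368 vs Iso384: 12
  Iso368 vs Iso67: 12
  Iso334 vs Iso384: 12
  Iso334 vs Iso67: 14
  Iso384 vs Iso67: 13
The largest is 14 mismatches, between Iso334 and Iso67; p = 14/20 = 0.700.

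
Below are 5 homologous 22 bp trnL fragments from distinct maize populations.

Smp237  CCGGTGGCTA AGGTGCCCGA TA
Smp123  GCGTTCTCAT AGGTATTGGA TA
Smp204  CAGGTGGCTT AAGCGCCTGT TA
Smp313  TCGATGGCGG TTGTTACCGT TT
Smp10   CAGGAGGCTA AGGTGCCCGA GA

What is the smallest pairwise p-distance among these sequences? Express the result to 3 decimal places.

Pairwise Hamming distances:
  Smp237 vs Smp123: 10
  Smp237 vs Smp204: 6
  Smp237 vs Smp313: 10
  Smp237 vs Smp10: 3
  Smp123 vs Smp204: 13
  Smp123 vs Smp313: 14
  Smp123 vs Smp10: 13
  Smp204 vs Smp313: 12
  Smp204 vs Smp10: 7
  Smp313 vs Smp10: 13
The smallest is 3 mismatches, between Smp237 and Smp10; p = 3/22 = 0.136.

0.136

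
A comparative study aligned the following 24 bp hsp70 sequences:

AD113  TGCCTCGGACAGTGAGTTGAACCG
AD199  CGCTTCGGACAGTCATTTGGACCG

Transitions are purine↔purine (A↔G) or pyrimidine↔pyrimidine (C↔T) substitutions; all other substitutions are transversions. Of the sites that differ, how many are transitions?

Differing sites — 1:T/C (Ti); 4:C/T (Ti); 14:G/C (Tv); 16:G/T (Tv); 20:A/G (Ti).
Of the 5 differences, 3 transitions and 2 transversions, so the answer is 3.

3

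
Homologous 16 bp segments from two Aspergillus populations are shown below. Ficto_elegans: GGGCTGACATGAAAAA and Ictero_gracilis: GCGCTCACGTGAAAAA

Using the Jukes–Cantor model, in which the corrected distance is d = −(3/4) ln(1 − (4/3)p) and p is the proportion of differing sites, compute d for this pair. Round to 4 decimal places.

0.2158

Mismatches occur at site 2 (G→C), site 6 (G→C), site 9 (A→G).
p = 3/16 = 0.187500.
d = −0.75 · ln(1 − (4/3)·0.187500) = −0.75 · ln(0.750000) = −0.75 · (-0.287682) = 0.2158.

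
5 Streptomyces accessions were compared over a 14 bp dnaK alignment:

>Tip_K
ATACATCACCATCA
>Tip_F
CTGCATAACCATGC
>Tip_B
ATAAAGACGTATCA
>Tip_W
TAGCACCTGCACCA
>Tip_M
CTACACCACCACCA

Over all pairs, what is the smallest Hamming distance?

Pairwise Hamming distances:
  Tip_K vs Tip_F: 5
  Tip_K vs Tip_B: 6
  Tip_K vs Tip_W: 7
  Tip_K vs Tip_M: 3
  Tip_F vs Tip_B: 9
  Tip_F vs Tip_W: 9
  Tip_F vs Tip_M: 6
  Tip_B vs Tip_W: 9
  Tip_B vs Tip_M: 8
  Tip_W vs Tip_M: 5
The smallest is 3, between Tip_K and Tip_M.

3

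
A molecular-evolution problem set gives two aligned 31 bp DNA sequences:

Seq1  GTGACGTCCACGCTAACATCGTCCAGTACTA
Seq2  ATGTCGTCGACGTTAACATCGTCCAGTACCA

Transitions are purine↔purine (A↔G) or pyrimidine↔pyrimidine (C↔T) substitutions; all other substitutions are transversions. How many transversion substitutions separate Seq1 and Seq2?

Mismatches occur at site 1 (G↔A, transition), site 4 (A↔T, transversion), site 9 (C↔G, transversion), site 13 (C↔T, transition), site 30 (T↔C, transition).
Of the 5 differences, 3 transitions and 2 transversions, so the answer is 2.

2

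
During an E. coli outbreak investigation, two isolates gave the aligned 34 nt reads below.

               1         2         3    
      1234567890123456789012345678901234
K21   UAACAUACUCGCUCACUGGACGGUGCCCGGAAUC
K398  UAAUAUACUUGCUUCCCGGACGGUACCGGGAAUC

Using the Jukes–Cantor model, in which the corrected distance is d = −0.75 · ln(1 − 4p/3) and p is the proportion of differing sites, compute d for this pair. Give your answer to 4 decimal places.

The sequences differ at positions 4 (C/U), 10 (C/U), 14 (C/U), 15 (A/C), 17 (U/C), 25 (G/A), 28 (C/G).
p = 7/34 = 0.205882.
d = −0.75 · ln(1 − (4/3)·0.205882) = −0.75 · ln(0.725491) = −0.75 · (-0.320907) = 0.2407.

0.2407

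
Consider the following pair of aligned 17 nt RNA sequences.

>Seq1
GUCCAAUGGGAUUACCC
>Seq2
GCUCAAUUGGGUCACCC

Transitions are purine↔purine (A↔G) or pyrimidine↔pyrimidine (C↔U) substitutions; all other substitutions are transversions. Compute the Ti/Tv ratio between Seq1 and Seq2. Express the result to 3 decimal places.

4.000

Mismatches occur at site 2 (U→C, transition), site 3 (C→U, transition), site 8 (G→U, transversion), site 11 (A→G, transition), site 13 (U→C, transition).
Of the 5 differences, 4 transitions and 1 transversion, so Ti/Tv = 4/1 = 4.000.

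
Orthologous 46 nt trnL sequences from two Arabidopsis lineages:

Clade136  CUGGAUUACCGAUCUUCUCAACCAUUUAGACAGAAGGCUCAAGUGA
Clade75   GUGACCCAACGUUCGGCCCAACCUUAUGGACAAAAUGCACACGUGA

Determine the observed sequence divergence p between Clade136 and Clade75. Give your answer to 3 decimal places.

Differing sites — 1:C/G; 4:G/A; 5:A/C; 6:U/C; 7:U/C; 9:C/A; 12:A/U; 15:U/G; 16:U/G; 18:U/C; 24:A/U; 26:U/A; 28:A/G; 33:G/A; 36:G/U; 39:U/A; 42:A/C.
There are 17 differences over 46 sites, so p = 17/46 = 0.370.

0.370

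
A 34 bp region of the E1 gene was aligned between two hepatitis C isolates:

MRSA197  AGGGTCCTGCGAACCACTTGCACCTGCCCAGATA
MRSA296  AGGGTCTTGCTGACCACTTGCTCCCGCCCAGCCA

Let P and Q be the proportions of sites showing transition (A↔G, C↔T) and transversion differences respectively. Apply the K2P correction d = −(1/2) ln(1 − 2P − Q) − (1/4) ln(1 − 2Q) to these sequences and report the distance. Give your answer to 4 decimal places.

Mismatches occur at site 7 (C/T, transition), site 11 (G/T, transversion), site 12 (A/G, transition), site 22 (A/T, transversion), site 25 (T/C, transition), site 32 (A/C, transversion), site 33 (T/C, transition).
Of the 7 differences, 4 transitions and 3 transversions over 34 sites: P = 4/34 = 0.117647, Q = 3/34 = 0.088235.
d = −0.5·ln(0.676471) − 0.25·ln(0.823530) = −0.5·(-0.390866) − 0.25·(-0.194155) = 0.2440.

0.2440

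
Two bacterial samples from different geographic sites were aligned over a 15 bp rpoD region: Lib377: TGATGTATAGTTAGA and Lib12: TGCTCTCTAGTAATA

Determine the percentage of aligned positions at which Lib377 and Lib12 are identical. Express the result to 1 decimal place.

66.7%

The sequences differ at positions 3 (A/C), 5 (G/C), 7 (A/C), 12 (T/A), 14 (G/T).
10 of the 15 sites match, so the percent identity is 10/15 × 100 = 66.7%.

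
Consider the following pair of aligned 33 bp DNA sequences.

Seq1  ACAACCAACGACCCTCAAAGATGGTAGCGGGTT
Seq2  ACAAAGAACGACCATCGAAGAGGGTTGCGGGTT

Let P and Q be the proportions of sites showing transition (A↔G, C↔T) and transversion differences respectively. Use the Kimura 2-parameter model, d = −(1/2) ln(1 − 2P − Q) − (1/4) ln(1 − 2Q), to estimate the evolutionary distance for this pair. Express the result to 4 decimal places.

The sequences differ at positions 5 (C/A, transversion), 6 (C/G, transversion), 14 (C/A, transversion), 17 (A/G, transition), 22 (T/G, transversion), 26 (A/T, transversion).
Of the 6 differences, 1 transition and 5 transversions over 33 sites: P = 1/33 = 0.030303, Q = 5/33 = 0.151515.
d = −0.5·ln(0.787879) − 0.25·ln(0.696970) = −0.5·(-0.238411) − 0.25·(-0.361013) = 0.2095.

0.2095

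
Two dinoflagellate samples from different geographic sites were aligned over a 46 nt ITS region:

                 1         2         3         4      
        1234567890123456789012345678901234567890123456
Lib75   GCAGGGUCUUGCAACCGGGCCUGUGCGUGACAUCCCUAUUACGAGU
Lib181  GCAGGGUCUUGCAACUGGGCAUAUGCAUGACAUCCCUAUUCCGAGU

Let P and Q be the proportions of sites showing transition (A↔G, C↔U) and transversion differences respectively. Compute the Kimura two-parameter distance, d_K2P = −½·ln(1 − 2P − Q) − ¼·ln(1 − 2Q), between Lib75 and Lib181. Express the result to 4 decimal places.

The sequences differ at positions 16 (C/U, transition), 21 (C/A, transversion), 23 (G/A, transition), 27 (G/A, transition), 41 (A/C, transversion).
Of the 5 differences, 3 transitions and 2 transversions over 46 sites: P = 3/46 = 0.065217, Q = 2/46 = 0.043478.
d = −0.5·ln(0.826088) − 0.25·ln(0.913044) = −0.5·(-0.191054) − 0.25·(-0.090971) = 0.1183.

0.1183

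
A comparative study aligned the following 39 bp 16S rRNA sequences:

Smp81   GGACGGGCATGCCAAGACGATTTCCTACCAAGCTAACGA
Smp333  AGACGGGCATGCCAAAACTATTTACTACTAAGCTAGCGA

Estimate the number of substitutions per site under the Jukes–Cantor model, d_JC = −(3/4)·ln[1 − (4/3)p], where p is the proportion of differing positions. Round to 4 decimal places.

0.1722

The sequences differ at positions 1 (G/A), 16 (G/A), 19 (G/T), 24 (C/A), 29 (C/T), 36 (A/G).
p = 6/39 = 0.153846.
d = −0.75 · ln(1 − (4/3)·0.153846) = −0.75 · ln(0.794872) = −0.75 · (-0.229574) = 0.1722.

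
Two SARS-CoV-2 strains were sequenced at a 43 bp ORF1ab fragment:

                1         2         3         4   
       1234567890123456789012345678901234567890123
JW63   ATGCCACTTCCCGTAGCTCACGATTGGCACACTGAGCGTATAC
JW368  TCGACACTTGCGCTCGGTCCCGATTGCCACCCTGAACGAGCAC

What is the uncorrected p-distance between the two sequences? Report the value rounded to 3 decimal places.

0.349

The sequences differ at positions 1 (A/T), 2 (T/C), 4 (C/A), 10 (C/G), 12 (C/G), 13 (G/C), 15 (A/C), 17 (C/G), 20 (A/C), 27 (G/C), 31 (A/C), 36 (G/A), 39 (T/A), 40 (A/G), 41 (T/C).
There are 15 differences over 43 sites, so p = 15/43 = 0.349.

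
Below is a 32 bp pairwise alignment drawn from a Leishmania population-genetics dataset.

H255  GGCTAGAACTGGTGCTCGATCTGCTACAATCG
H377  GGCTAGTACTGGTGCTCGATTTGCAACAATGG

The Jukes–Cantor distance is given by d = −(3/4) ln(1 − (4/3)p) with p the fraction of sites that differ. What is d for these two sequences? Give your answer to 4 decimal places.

Differing sites — 7:A/T; 21:C/T; 25:T/A; 31:C/G.
p = 4/32 = 0.125000.
d = −0.75 · ln(1 − (4/3)·0.125000) = −0.75 · ln(0.833333) = −0.75 · (-0.182322) = 0.1367.

0.1367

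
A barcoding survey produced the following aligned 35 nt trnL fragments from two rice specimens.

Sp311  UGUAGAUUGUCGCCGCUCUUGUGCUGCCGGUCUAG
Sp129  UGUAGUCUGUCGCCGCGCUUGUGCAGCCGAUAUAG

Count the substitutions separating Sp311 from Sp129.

6

Differing sites — 6:A/U; 7:U/C; 17:U/G; 25:U/A; 30:G/A; 32:C/A.
That gives 6 mismatches out of 35 aligned sites, so the Hamming distance is 6.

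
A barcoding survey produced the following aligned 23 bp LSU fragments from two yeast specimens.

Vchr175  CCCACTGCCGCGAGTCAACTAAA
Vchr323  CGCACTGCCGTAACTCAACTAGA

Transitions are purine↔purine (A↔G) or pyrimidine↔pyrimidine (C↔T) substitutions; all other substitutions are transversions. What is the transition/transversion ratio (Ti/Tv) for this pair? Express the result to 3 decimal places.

1.500

Differing sites — 2:C/G (Tv); 11:C/T (Ti); 12:G/A (Ti); 14:G/C (Tv); 22:A/G (Ti).
Of the 5 differences, 3 transitions and 2 transversions, so Ti/Tv = 3/2 = 1.500.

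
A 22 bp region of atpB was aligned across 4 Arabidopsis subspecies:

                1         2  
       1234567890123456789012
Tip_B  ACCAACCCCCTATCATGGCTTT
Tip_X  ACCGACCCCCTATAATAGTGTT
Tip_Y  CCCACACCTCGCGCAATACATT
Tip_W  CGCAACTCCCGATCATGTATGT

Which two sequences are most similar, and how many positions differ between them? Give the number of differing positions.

Pairwise Hamming distances:
  Tip_B vs Tip_X: 5
  Tip_B vs Tip_Y: 11
  Tip_B vs Tip_W: 7
  Tip_X vs Tip_Y: 14
  Tip_X vs Tip_W: 11
  Tip_Y vs Tip_W: 13
The smallest is 5, between Tip_B and Tip_X.

5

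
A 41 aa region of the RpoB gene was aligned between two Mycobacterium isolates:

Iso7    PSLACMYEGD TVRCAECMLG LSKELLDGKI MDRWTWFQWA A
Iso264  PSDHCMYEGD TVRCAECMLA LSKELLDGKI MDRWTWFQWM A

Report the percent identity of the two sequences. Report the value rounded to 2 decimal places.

90.24%

Mismatches occur at site 3 (L↔D), site 4 (A↔H), site 20 (G↔A), site 40 (A↔M).
37 of the 41 sites match, so the percent identity is 37/41 × 100 = 90.24%.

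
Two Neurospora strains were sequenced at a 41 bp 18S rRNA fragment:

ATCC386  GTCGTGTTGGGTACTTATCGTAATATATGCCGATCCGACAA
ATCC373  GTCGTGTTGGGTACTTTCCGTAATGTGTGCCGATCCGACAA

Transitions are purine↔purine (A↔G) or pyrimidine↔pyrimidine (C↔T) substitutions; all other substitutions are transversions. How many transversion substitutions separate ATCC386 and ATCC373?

Mismatches occur at site 17 (A/T, transversion), site 18 (T/C, transition), site 25 (A/G, transition), site 27 (A/G, transition).
Of the 4 differences, 3 transitions and 1 transversion, so the answer is 1.

1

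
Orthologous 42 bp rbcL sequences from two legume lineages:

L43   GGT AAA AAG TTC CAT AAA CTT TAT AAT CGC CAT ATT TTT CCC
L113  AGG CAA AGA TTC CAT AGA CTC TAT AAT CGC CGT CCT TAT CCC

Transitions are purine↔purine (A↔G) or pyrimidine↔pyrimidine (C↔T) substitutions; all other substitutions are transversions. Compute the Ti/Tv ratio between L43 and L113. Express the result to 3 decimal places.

1.750

Differing sites — 1:G/A (Ti); 3:T/G (Tv); 4:A/C (Tv); 8:A/G (Ti); 9:G/A (Ti); 17:A/G (Ti); 21:T/C (Ti); 32:A/G (Ti); 34:A/C (Tv); 35:T/C (Ti); 38:T/A (Tv).
Of the 11 differences, 7 transitions and 4 transversions, so Ti/Tv = 7/4 = 1.750.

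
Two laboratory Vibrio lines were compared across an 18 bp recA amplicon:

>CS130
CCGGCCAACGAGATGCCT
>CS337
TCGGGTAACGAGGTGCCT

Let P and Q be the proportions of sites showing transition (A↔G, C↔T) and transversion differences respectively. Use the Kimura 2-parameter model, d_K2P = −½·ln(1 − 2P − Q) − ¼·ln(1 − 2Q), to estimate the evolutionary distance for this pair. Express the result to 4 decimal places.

0.2757

Mismatches occur at site 1 (C↔T, transition), site 5 (C↔G, transversion), site 6 (C↔T, transition), site 13 (A↔G, transition).
Of the 4 differences, 3 transitions and 1 transversion over 18 sites: P = 3/18 = 0.166667, Q = 1/18 = 0.055556.
d = −0.5·ln(0.611110) − 0.25·ln(0.888888) = −0.5·(-0.492478) − 0.25·(-0.117784) = 0.2757.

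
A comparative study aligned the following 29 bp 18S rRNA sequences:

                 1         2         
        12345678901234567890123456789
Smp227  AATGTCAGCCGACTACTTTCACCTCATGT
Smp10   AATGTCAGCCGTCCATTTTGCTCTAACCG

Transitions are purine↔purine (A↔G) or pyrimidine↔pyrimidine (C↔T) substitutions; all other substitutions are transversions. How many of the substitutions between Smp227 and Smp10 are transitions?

Mismatches occur at site 12 (A/T, transversion), site 14 (T/C, transition), site 16 (C/T, transition), site 20 (C/G, transversion), site 21 (A/C, transversion), site 22 (C/T, transition), site 25 (C/A, transversion), site 27 (T/C, transition), site 28 (G/C, transversion), site 29 (T/G, transversion).
Of the 10 differences, 4 transitions and 6 transversions, so the answer is 4.

4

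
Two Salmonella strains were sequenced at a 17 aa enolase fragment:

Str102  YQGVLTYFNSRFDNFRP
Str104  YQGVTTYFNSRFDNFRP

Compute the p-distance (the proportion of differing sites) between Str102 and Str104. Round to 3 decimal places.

0.059

A single mismatch occurs at site 5 (L/T).
There are 1 differences over 17 sites, so p = 1/17 = 0.059.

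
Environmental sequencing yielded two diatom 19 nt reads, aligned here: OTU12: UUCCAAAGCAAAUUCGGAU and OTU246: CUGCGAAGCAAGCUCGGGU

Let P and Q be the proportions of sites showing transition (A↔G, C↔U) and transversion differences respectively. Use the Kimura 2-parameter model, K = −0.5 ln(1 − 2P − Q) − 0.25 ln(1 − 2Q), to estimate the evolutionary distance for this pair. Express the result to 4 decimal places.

The sequences differ at positions 1 (U/C, transition), 3 (C/G, transversion), 5 (A/G, transition), 12 (A/G, transition), 13 (U/C, transition), 18 (A/G, transition).
Of the 6 differences, 5 transitions and 1 transversion over 19 sites: P = 5/19 = 0.263158, Q = 1/19 = 0.052632.
d = −0.5·ln(0.421052) − 0.25·ln(0.894736) = −0.5·(-0.864999) − 0.25·(-0.111227) = 0.4603.

0.4603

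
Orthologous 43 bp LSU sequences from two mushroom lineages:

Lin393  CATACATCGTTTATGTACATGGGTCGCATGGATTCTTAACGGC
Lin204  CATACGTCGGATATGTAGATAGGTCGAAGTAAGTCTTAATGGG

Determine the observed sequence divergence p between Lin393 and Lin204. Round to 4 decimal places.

The sequences differ at positions 6 (A/G), 10 (T/G), 11 (T/A), 18 (C/G), 21 (G/A), 27 (C/A), 29 (T/G), 30 (G/T), 31 (G/A), 33 (T/G), 40 (C/T), 43 (C/G).
There are 12 differences over 43 sites, so p = 12/43 = 0.2791.

0.2791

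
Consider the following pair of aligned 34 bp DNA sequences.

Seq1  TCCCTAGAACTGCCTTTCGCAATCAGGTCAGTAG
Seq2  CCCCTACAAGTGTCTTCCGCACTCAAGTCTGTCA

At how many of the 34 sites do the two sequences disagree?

10

Differing sites — 1:T/C; 7:G/C; 10:C/G; 13:C/T; 17:T/C; 22:A/C; 26:G/A; 30:A/T; 33:A/C; 34:G/A.
That gives 10 mismatches out of 34 aligned sites, so the Hamming distance is 10.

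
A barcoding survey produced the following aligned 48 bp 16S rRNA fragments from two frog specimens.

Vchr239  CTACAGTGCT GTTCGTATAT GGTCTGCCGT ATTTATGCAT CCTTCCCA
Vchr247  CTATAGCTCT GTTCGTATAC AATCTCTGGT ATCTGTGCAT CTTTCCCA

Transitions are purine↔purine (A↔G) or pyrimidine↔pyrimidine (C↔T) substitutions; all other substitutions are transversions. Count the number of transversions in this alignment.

3

Mismatches occur at site 4 (C/T, transition), site 7 (T/C, transition), site 8 (G/T, transversion), site 20 (T/C, transition), site 21 (G/A, transition), site 22 (G/A, transition), site 26 (G/C, transversion), site 27 (C/T, transition), site 28 (C/G, transversion), site 33 (T/C, transition), site 35 (A/G, transition), site 42 (C/T, transition).
Of the 12 differences, 9 transitions and 3 transversions, so the answer is 3.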